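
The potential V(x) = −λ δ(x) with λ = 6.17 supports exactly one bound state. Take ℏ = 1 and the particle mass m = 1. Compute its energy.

E = -19.0

For x ≠ 0 the bound state is ψ ∝ e^{−κ|x|}; integrating the TISE across the delta gives the cusp condition 2κ = 2mλ/ℏ², so κ = 6.170.
Then E = −ℏ²κ²/(2m) = −mλ²/(2ℏ²) = -19.03.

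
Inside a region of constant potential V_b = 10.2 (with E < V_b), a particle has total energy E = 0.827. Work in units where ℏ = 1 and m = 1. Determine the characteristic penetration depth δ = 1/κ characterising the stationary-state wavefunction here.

δ = 0.231

Since E < V_b the TISE in this region is ψ'' = κ²ψ with κ = √(2m(V_b − E))/ℏ.
κ = √(2 × 1 × 9.373) = 4.330. The penetration depth is δ = 1/κ = 0.231.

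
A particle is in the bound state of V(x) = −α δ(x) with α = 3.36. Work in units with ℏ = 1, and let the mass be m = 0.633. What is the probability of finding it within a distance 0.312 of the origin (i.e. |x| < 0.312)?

P = 0.735

The normalised bound state is ψ = √κ e^{−κ|x|} with κ = mα/ℏ² = 2.127.
P(|x| < d) = ∫_{−d}^{d} κ e^{−2κ|x|} dx = 1 − e^{−2κd} = 1 − e^{−1.327} = 0.7348.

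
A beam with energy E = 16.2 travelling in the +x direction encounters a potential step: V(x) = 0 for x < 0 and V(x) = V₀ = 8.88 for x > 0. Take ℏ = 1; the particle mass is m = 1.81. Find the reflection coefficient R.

On each side the TISE gives plane waves with k = √(2m(E − V))/ℏ: k₁ = √(2·1.81·16.2) = 7.658, k₂ = √(2·1.81·7.32) = 5.148.
Matching ψ and ψ′ at x = 0 gives r = (k₁ − k₂)/(k₁ + k₂), so R = r² = 0.03843 and T = 1 − R = 0.9616.

R = 0.0384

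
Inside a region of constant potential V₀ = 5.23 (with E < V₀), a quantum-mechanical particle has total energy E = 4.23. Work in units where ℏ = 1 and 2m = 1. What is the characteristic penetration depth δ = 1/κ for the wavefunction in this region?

δ = 1.00

Since E < V₀ the TISE in this region is ψ'' = κ²ψ with κ = √(2m(V₀ − E))/ℏ.
κ = √(2 × 0.5 × 1) = 1.000. The penetration depth is δ = 1/κ = 1.00.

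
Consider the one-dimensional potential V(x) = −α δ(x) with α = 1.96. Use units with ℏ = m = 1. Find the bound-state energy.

E = -1.92

The bound state is ψ(x) = √κ e^{−κ|x|}. The derivative jump ψ'(0⁺) − ψ'(0⁻) = −(2mα/ℏ²)ψ(0) fixes κ = mα/ℏ² = 1.960.
Then E = −ℏ²κ²/(2m) = −mα²/(2ℏ²) = -1.921.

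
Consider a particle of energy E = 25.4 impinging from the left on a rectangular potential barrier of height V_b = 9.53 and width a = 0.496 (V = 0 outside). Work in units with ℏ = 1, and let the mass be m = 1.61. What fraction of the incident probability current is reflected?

E > V_b: inside the barrier k₂ = √(2m(E − V_b))/ℏ = 7.149, k₂a = 3.546.
Matching at both interfaces gives T⁻¹ = 1 + V_b² sin²(k₂a) / [4E(E − V_b)] = 1.009, hence T = 0.991.
R = 1 − T = 0.00863.

R = 0.00863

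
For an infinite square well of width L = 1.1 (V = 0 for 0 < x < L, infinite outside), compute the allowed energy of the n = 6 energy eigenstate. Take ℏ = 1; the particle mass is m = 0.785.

Requiring ψ(0) = ψ(L) = 0 quantises k = nπ/L, hence E_n = ℏ²k²/2m = n²π²ℏ²/(2mL²).
E_6 = 6² × π² / (2 × 0.785 × 1.1²) = 187.0.

E = 187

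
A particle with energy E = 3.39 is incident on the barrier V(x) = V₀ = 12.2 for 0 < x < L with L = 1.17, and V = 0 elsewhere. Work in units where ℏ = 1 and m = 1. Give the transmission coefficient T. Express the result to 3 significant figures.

Since E < V₀ the interior solution is evanescent with decay constant κ = √(2m(V₀ − E))/ℏ = 4.198.
κL = 4.911, sinh(κL) = 67.90.
The exact tunnelling result is T⁻¹ = 1 + V₀² sinh²(κL) / [4E(V₀ − E)] = 5745, so T = 0.000174.

T = 0.000174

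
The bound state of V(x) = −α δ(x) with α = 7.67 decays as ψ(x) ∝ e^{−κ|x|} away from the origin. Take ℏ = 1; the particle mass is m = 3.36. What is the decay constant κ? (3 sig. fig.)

Integrate −(ℏ²/2m)ψ'' − αδ(x)ψ = Eψ from −ε to +ε: the ψ'' term gives ψ'(0⁺) − ψ'(0⁻) and the δ term gives −(2mα/ℏ²)ψ(0).
With ψ ∝ e^{−κ|x|} this yields −2κ = −2mα/ℏ², so κ = mα/ℏ² = 25.77.

κ = 25.8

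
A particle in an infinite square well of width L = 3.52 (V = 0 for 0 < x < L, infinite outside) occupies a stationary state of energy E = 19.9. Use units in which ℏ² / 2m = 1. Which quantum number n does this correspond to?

n = 5

From E_n = n²π²ℏ²/(2mL²) invert to n = √(2mL²E)/(πℏ).
n = (3.52/π) × √(2 × 0.5 × 19.9) = 4.998 → n = 5.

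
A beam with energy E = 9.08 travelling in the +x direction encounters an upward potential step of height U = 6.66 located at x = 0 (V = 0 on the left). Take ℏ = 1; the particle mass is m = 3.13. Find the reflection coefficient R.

The wavenumbers are k₁ = √(2mE)/ℏ = 7.539 on the left and k₂ = √(2m(E − U))/ℏ = 3.892 on the right.
Matching ψ and ψ′ at x = 0 gives r = (k₁ − k₂)/(k₁ + k₂), so R = r² = 0.1018 and T = 1 − R = 0.8982.

R = 0.102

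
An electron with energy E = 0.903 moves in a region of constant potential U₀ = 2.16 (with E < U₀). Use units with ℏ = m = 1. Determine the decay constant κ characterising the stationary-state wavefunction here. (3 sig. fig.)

κ = 1.59

Since E < U₀ the TISE in this region is ψ'' = κ²ψ with κ = √(2m(U₀ − E))/ℏ.
κ = √(2 × 1 × 1.257) = 1.586.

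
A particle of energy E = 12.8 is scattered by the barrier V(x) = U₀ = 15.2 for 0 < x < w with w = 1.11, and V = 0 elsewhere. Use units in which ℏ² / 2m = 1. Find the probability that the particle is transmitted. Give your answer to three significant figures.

T = 0.0679

Since E < U₀ the interior solution is evanescent with decay constant κ = √(2m(U₀ − E))/ℏ = 1.549.
κw = 1.720, sinh(κw) = 2.702.
The exact tunnelling result is T⁻¹ = 1 + U₀² sinh²(κw) / [4E(U₀ − E)] = 14.72, so T = 0.0679.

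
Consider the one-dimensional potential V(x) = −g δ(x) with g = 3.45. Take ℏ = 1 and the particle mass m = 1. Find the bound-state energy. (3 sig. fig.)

E = -5.95

For x ≠ 0 the bound state is ψ ∝ e^{−κ|x|}; integrating the TISE across the delta gives the cusp condition 2κ = 2mg/ℏ², so κ = 3.450.
Then E = −ℏ²κ²/(2m) = −mg²/(2ℏ²) = -5.951.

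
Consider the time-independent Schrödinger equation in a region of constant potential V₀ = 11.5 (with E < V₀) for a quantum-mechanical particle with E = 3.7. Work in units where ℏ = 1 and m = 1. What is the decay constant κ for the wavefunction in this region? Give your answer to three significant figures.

κ = 3.95

Since E < V₀ the TISE in this region is ψ'' = κ²ψ with κ = √(2m(V₀ − E))/ℏ.
κ = √(2 × 1 × 7.8) = 3.950.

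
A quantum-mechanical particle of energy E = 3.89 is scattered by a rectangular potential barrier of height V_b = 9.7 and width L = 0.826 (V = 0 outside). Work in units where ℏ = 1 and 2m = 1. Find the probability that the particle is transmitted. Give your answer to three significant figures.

T = 0.0693

E < V_b: inside the barrier ψ ∝ e^{±κx} with κ = √(2m(V_b − E))/ℏ = 2.410.
κL = 1.991, sinh(κL) = 3.593.
Matching ψ, ψ′ at both faces gives T = [1 + V_b² sinh²(κL) / (4E(V_b − E))]⁻¹ = 1/14.44 = 0.0693.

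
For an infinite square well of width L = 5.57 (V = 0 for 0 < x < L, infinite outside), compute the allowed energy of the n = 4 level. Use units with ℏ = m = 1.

E = 2.54

The infinite-well eigenfunctions ψ_n = √(2/L) sin(nπx/L) vanish at both walls, giving E_n = n²π²ℏ²/(2mL²).
E_4 = 4² × π² / (2 × 1 × 5.57²) = 2.545.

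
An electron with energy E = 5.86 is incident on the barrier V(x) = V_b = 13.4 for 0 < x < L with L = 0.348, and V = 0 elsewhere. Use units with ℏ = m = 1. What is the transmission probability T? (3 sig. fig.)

T = 0.233

E < V_b: inside the barrier ψ ∝ e^{±κx} with κ = √(2m(V_b − E))/ℏ = 3.883.
κL = 1.351, sinh(κL) = 1.802.
Matching ψ, ψ′ at both faces gives T = [1 + V_b² sinh²(κL) / (4E(V_b − E))]⁻¹ = 1/4.299 = 0.233.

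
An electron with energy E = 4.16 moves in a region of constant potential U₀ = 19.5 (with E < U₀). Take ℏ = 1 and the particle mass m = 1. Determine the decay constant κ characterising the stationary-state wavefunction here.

Since E < U₀ the TISE in this region is ψ'' = κ²ψ with κ = √(2m(U₀ − E))/ℏ.
κ = √(2 × 1 × 15.34) = 5.539.

κ = 5.54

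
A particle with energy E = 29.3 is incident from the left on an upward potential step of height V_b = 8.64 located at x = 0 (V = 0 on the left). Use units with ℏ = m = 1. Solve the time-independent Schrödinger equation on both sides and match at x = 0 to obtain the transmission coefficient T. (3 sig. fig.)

T = 0.992

On each side the TISE gives plane waves with k = √(2m(E − V))/ℏ: k₁ = √(2·1·29.3) = 7.655, k₂ = √(2·1·20.66) = 6.428.
Matching ψ and ψ′ at x = 0 gives r = (k₁ − k₂)/(k₁ + k₂), so R = r² = 0.007591 and T = 1 − R = 0.9924.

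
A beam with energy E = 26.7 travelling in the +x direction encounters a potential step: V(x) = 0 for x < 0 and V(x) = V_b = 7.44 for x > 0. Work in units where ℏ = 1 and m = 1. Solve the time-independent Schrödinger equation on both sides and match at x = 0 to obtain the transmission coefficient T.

The wavenumbers are k₁ = √(2mE)/ℏ = 7.308 on the left and k₂ = √(2m(E − V_b))/ℏ = 6.206 on the right.
Continuity of ψ and ψ′ at the step yields the reflection amplitude r = (k₁ − k₂)/(k₁ + k₂) = 0.08148; thus R = |r|² = 0.006639, T = 0.9934.

T = 0.993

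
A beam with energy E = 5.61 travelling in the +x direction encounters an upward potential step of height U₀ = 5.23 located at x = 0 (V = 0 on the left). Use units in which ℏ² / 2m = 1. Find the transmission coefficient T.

The wavenumbers are k₁ = √(2mE)/ℏ = 2.369 on the left and k₂ = √(2m(E − U₀))/ℏ = 0.6164 on the right.
Continuity of ψ and ψ′ at the step yields the reflection amplitude r = (k₁ − k₂)/(k₁ + k₂) = 0.5870; thus R = |r|² = 0.3445, T = 0.6555.

T = 0.655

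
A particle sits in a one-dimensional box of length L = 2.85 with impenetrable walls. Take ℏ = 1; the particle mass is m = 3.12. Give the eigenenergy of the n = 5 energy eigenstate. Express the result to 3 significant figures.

E = 4.87

The infinite-well eigenfunctions ψ_n = √(2/L) sin(nπx/L) vanish at both walls, giving E_n = n²π²ℏ²/(2mL²).
E_5 = 5² × π² / (2 × 3.12 × 2.85²) = 4.868.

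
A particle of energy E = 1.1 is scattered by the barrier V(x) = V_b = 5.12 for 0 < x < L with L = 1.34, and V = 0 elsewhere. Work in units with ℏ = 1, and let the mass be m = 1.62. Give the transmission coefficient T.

T = 0.000170

Since E < V_b the interior solution is evanescent with decay constant κ = √(2m(V_b − E))/ℏ = 3.609.
κL = 4.836, sinh(κL) = 62.98.
Matching ψ, ψ′ at both faces gives T = [1 + V_b² sinh²(κL) / (4E(V_b − E))]⁻¹ = 1/5880 = 0.000170.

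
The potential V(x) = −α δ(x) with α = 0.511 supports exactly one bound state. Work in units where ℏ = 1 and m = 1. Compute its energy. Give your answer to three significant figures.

The bound state is ψ(x) = √κ e^{−κ|x|}. The derivative jump ψ'(0⁺) − ψ'(0⁻) = −(2mα/ℏ²)ψ(0) fixes κ = mα/ℏ² = 0.5110.
Then E = −ℏ²κ²/(2m) = −mα²/(2ℏ²) = -0.1306.

E = -0.131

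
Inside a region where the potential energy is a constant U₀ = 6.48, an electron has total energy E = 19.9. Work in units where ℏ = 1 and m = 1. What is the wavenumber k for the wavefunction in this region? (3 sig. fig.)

With E > U₀ the solution is oscillatory, ψ ∝ e^{±ikx} with k = √(2m(E − U₀))/ℏ.
k = √(2 × 1 × 13.42) = 5.181.

k = 5.18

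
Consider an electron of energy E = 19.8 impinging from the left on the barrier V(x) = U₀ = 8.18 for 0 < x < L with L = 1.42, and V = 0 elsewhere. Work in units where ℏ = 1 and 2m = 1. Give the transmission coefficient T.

E > U₀: inside the barrier k₂ = √(2m(E − U₀))/ℏ = 3.409, k₂L = 4.841.
T = [1 + U₀² sin²(k₂L) / (4E(E − U₀))]⁻¹ = 1/1.072 = 0.933.

T = 0.933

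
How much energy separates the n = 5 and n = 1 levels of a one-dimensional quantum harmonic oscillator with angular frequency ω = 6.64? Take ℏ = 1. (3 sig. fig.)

ΔE = 26.6

E_n = ℏω(n + ½), so ΔE = (5 − 1) ℏω = 4 × 6.64 = 26.56.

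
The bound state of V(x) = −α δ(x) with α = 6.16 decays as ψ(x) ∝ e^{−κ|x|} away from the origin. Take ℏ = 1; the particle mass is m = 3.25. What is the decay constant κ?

Integrate −(ℏ²/2m)ψ'' − αδ(x)ψ = Eψ from −ε to +ε: the ψ'' term gives ψ'(0⁺) − ψ'(0⁻) and the δ term gives −(2mα/ℏ²)ψ(0).
With ψ ∝ e^{−κ|x|} this yields −2κ = −2mα/ℏ², so κ = mα/ℏ² = 20.02.

κ = 20.0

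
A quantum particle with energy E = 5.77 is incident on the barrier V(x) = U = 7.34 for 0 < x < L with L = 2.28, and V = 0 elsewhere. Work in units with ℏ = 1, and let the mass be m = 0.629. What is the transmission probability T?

T = 0.00443

E < U: inside the barrier ψ ∝ e^{±κx} with κ = √(2m(U − E))/ℏ = 1.405.
κL = 3.204, sinh(κL) = 12.30.
Matching ψ, ψ′ at both faces gives T = [1 + U² sinh²(κL) / (4E(U − E))]⁻¹ = 1/225.9 = 0.00443.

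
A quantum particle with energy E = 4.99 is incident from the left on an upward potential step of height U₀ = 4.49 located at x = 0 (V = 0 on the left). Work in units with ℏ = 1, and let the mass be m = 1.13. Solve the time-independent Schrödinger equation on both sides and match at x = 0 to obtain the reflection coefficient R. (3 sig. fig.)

R = 0.269

The wavenumbers are k₁ = √(2mE)/ℏ = 3.358 on the left and k₂ = √(2m(E − U₀))/ℏ = 1.063 on the right.
Continuity of ψ and ψ′ at the step yields the reflection amplitude r = (k₁ − k₂)/(k₁ + k₂) = 0.5191; thus R = |r|² = 0.2695, T = 0.7305.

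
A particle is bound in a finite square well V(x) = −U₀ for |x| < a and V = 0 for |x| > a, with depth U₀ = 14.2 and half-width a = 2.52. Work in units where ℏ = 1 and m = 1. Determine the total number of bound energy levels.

N = 9

The dimensionless depth is z₀ = a√(2mU₀)/ℏ = 2.52 × √(28.40) = 13.43.
The even/odd transcendental equations gain one root per π/2 in z₀, giving N = 1 + ⌊2z₀/π⌋ = 1 + ⌊8.549⌋ = 9.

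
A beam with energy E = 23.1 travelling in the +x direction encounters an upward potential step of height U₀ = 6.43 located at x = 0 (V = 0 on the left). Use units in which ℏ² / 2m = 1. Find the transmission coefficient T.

T = 0.993

The wavenumbers are k₁ = √(2mE)/ℏ = 4.806 on the left and k₂ = √(2m(E − U₀))/ℏ = 4.083 on the right.
Matching ψ and ψ′ at x = 0 gives r = (k₁ − k₂)/(k₁ + k₂), so R = r² = 0.006622 and T = 1 − R = 0.9934.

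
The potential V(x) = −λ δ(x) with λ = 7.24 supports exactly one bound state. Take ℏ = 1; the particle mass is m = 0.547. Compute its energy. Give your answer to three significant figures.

E = -14.3

The bound state is ψ(x) = √κ e^{−κ|x|}. The derivative jump ψ'(0⁺) − ψ'(0⁻) = −(2mλ/ℏ²)ψ(0) fixes κ = mλ/ℏ² = 3.960.
Then E = −ℏ²κ²/(2m) = −mλ²/(2ℏ²) = -14.34.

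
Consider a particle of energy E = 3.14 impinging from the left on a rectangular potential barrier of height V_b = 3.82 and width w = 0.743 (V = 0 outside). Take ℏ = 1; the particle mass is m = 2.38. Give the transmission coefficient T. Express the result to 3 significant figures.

T = 0.157

E < V_b: inside the barrier ψ ∝ e^{±κx} with κ = √(2m(V_b − E))/ℏ = 1.799.
κw = 1.337, sinh(κw) = 1.772.
The exact tunnelling result is T⁻¹ = 1 + V_b² sinh²(κw) / [4E(V_b − E)] = 6.365, so T = 0.157.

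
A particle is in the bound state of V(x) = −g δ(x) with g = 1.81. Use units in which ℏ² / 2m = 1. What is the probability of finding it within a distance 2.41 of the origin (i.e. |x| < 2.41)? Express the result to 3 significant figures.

The normalised bound state is ψ = √κ e^{−κ|x|} with κ = mg/ℏ² = 0.9050.
P(|x| < d) = ∫_{−d}^{d} κ e^{−2κ|x|} dx = 1 − e^{−2κd} = 1 − e^{−4.362} = 0.9872.

P = 0.987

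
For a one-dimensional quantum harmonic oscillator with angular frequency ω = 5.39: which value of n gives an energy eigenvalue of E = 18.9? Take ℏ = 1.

Invert E_n = (n + ½)ℏω: n = E/ℏω − ½ = 3.006, so n = 3.

n = 3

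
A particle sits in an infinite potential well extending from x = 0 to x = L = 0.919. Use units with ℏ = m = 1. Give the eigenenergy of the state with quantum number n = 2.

E = 23.4

The infinite-well eigenfunctions ψ_n = √(2/L) sin(nπx/L) vanish at both walls, giving E_n = n²π²ℏ²/(2mL²).
E_2 = 2² × π² / (2 × 1 × 0.919²) = 23.37.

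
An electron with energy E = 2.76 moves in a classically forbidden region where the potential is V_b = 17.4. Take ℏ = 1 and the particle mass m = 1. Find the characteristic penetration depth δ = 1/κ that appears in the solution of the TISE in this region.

Since E < V_b the TISE in this region is ψ'' = κ²ψ with κ = √(2m(V_b − E))/ℏ.
κ = √(2 × 1 × 14.64) = 5.411. The penetration depth is δ = 1/κ = 0.185.

δ = 0.185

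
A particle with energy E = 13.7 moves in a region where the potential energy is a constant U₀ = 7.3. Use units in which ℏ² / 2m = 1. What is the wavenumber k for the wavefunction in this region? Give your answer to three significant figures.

With E > U₀ the solution is oscillatory, ψ ∝ e^{±ikx} with k = √(2m(E − U₀))/ℏ.
k = √(2 × 0.5 × 6.4) = 2.530.

k = 2.53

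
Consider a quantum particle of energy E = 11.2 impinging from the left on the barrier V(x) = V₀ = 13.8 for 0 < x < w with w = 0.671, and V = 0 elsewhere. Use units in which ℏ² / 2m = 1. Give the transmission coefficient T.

Since E < V₀ the interior solution is evanescent with decay constant κ = √(2m(V₀ − E))/ℏ = 1.612.
κw = 1.082, sinh(κw) = 1.306.
Matching ψ, ψ′ at both faces gives T = [1 + V₀² sinh²(κw) / (4E(V₀ − E))]⁻¹ = 1/3.788 = 0.264.

T = 0.264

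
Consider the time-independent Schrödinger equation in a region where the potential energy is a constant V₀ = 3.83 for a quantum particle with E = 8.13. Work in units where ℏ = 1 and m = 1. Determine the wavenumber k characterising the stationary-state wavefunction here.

k = 2.93

With E > V₀ the solution is oscillatory, ψ ∝ e^{±ikx} with k = √(2m(E − V₀))/ℏ.
k = √(2 × 1 × 4.3) = 2.933.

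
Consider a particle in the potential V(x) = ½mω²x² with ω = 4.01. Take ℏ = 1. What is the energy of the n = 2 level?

Using E_n = (n + ½)ℏω: E_2 = 2.5 × 4.01 = 10.03.

E = 10.0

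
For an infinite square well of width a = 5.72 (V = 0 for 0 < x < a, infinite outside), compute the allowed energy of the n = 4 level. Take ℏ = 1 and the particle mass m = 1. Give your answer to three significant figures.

E = 2.41

The infinite-well eigenfunctions ψ_n = √(2/a) sin(nπx/a) vanish at both walls, giving E_n = n²π²ℏ²/(2ma²).
E_4 = 4² × π² / (2 × 1 × 5.72²) = 2.413.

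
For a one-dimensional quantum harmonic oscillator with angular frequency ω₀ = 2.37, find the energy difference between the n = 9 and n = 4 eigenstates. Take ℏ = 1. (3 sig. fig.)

ΔE = 11.9

E_n = ℏω₀(n + ½), so ΔE = (9 − 4) ℏω₀ = 5 × 2.37 = 11.85.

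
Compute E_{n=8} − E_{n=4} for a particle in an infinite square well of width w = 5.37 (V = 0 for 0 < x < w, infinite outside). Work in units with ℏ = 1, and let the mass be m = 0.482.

E_n = n²π²ℏ²/(2mw²), so ΔE = (8² − 4²) π²ℏ²/(2mw²).
ΔE = 48 × π² / (2 × 0.482 × 5.37²) = 17.04.

ΔE = 17.0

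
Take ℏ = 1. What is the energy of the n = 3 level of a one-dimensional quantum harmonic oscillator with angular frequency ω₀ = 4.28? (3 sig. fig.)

E = 15.0

Using E_n = (n + ½)ℏω₀: E_3 = 3.5 × 4.28 = 14.98.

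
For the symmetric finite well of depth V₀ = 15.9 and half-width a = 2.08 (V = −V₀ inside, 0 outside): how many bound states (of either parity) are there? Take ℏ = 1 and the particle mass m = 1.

Define the well-strength parameter z₀ = (a/ℏ)√(2mV₀) = 2.08 × √(2·1·15.9) = 11.73.
The even/odd transcendental equations gain one root per π/2 in z₀, giving N = 1 + ⌊2z₀/π⌋ = 1 + ⌊7.467⌋ = 8.

N = 8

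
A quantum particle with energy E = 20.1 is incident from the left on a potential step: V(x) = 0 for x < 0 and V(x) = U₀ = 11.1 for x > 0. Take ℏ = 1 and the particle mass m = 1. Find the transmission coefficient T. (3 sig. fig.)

The wavenumbers are k₁ = √(2mE)/ℏ = 6.340 on the left and k₂ = √(2m(E − U₀))/ℏ = 4.243 on the right.
Continuity of ψ and ψ′ at the step yields the reflection amplitude r = (k₁ − k₂)/(k₁ + k₂) = 0.1982; thus R = |r|² = 0.03929, T = 0.9607.

T = 0.961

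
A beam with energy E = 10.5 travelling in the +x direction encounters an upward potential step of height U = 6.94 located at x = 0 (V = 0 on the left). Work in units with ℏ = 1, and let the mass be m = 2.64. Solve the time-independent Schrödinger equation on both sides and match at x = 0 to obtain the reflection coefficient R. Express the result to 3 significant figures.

R = 0.0697

The wavenumbers are k₁ = √(2mE)/ℏ = 7.446 on the left and k₂ = √(2m(E − U))/ℏ = 4.336 on the right.
Continuity of ψ and ψ′ at the step yields the reflection amplitude r = (k₁ − k₂)/(k₁ + k₂) = 0.2640; thus R = |r|² = 0.06970, T = 0.9303.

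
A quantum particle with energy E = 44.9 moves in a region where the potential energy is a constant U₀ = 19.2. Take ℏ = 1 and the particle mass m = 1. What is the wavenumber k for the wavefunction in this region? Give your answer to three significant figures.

With E > U₀ the solution is oscillatory, ψ ∝ e^{±ikx} with k = √(2m(E − U₀))/ℏ.
k = √(2 × 1 × 25.7) = 7.169.

k = 7.17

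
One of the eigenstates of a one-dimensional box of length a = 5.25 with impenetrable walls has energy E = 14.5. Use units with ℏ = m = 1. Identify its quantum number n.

n = 9

For an infinite well E_n = n²π²ℏ²/(2ma²), so n = (a/πℏ)√(2mE).
n = (5.25/π) × √(2 × 1 × 14.5) = 8.999 → n = 9.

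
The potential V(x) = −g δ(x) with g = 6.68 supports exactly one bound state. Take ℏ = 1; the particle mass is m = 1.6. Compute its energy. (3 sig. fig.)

E = -35.7

The bound state is ψ(x) = √κ e^{−κ|x|}. The derivative jump ψ'(0⁺) − ψ'(0⁻) = −(2mg/ℏ²)ψ(0) fixes κ = mg/ℏ² = 10.69.
Then E = −ℏ²κ²/(2m) = −mg²/(2ℏ²) = -35.70.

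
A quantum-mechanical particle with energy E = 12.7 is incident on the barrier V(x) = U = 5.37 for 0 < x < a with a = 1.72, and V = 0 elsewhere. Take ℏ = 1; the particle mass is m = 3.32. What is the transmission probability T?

E > U: inside the barrier k₂ = √(2m(E − U))/ℏ = 6.976, k₂a = 12.00.
T = [1 + U² sin²(k₂a) / (4E(E − U))]⁻¹ = 1/1.022 = 0.978.

T = 0.978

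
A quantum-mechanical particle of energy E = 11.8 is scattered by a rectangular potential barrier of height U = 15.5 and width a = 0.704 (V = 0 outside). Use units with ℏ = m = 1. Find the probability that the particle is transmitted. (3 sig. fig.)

T = 0.0619

E < U: inside the barrier ψ ∝ e^{±κx} with κ = √(2m(U − E))/ℏ = 2.720.
κa = 1.915, sinh(κa) = 3.320.
The exact tunnelling result is T⁻¹ = 1 + U² sinh²(κa) / [4E(U − E)] = 16.16, so T = 0.0619.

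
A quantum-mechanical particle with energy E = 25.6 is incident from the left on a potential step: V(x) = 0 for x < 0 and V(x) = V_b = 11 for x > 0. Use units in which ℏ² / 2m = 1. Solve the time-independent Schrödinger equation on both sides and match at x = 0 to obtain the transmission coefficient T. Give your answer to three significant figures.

T = 0.981

The wavenumbers are k₁ = √(2mE)/ℏ = 5.060 on the left and k₂ = √(2m(E − V_b))/ℏ = 3.821 on the right.
Continuity of ψ and ψ′ at the step yields the reflection amplitude r = (k₁ − k₂)/(k₁ + k₂) = 0.1395; thus R = |r|² = 0.01945, T = 0.9805.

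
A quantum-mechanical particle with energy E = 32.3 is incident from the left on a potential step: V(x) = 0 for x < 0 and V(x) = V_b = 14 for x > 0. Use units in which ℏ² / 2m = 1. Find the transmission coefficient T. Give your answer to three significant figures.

On each side the TISE gives plane waves with k = √(2m(E − V))/ℏ: k₁ = √(2·½·32.3) = 5.683, k₂ = √(2·½·18.3) = 4.278.
Continuity of ψ and ψ′ at the step yields the reflection amplitude r = (k₁ − k₂)/(k₁ + k₂) = 0.1411; thus R = |r|² = 0.01991, T = 0.9801.

T = 0.980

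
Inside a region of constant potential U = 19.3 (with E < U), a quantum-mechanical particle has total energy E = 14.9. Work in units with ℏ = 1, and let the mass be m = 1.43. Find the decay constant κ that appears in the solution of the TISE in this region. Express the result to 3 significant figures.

Since E < U the TISE in this region is ψ'' = κ²ψ with κ = √(2m(U − E))/ℏ.
κ = √(2 × 1.43 × 4.4) = 3.547.

κ = 3.55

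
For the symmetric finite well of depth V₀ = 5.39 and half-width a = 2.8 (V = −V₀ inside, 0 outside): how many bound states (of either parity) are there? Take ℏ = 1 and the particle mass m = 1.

N = 6

Define the well-strength parameter z₀ = (a/ℏ)√(2mV₀) = 2.8 × √(2·1·5.39) = 9.193.
A new bound state (alternating even/odd) appears each time z₀ passes a multiple of π/2, so N = ⌊2z₀/π⌋ + 1 = ⌊5.853⌋ + 1 = 6.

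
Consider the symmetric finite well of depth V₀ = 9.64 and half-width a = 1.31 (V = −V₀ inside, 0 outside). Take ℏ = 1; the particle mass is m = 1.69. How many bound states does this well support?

Define the well-strength parameter z₀ = (a/ℏ)√(2mV₀) = 1.31 × √(2·1.69·9.64) = 7.478.
The even/odd transcendental equations gain one root per π/2 in z₀, giving N = 1 + ⌊2z₀/π⌋ = 1 + ⌊4.760⌋ = 5.

N = 5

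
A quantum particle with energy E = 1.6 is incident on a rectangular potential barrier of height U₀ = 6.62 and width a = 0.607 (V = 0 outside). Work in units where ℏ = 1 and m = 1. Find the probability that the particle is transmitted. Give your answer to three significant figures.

Since E < U₀ the interior solution is evanescent with decay constant κ = √(2m(U₀ − E))/ℏ = 3.169.
κa = 1.923, sinh(κa) = 3.349.
The exact tunnelling result is T⁻¹ = 1 + U₀² sinh²(κa) / [4E(U₀ − E)] = 16.30, so T = 0.0614.

T = 0.0614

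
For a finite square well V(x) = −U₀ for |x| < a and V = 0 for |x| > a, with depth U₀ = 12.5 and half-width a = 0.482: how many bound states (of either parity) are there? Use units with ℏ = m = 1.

N = 2

Define the well-strength parameter z₀ = (a/ℏ)√(2mU₀) = 0.482 × √(2·1·12.5) = 2.410.
A new bound state (alternating even/odd) appears each time z₀ passes a multiple of π/2, so N = ⌊2z₀/π⌋ + 1 = ⌊1.534⌋ + 1 = 2.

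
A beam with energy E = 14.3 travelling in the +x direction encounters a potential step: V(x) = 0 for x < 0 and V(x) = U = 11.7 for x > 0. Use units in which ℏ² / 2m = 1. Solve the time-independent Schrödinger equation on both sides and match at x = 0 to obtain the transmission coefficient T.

The wavenumbers are k₁ = √(2mE)/ℏ = 3.782 on the left and k₂ = √(2m(E − U))/ℏ = 1.612 on the right.
Continuity of ψ and ψ′ at the step yields the reflection amplitude r = (k₁ − k₂)/(k₁ + k₂) = 0.4021; thus R = |r|² = 0.1617, T = 0.8383.

T = 0.838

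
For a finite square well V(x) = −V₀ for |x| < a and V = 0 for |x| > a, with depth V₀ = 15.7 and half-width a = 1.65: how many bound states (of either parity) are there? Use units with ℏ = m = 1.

The dimensionless depth is z₀ = a√(2mV₀)/ℏ = 1.65 × √(31.40) = 9.246.
The even/odd transcendental equations gain one root per π/2 in z₀, giving N = 1 + ⌊2z₀/π⌋ = 1 + ⌊5.886⌋ = 6.

N = 6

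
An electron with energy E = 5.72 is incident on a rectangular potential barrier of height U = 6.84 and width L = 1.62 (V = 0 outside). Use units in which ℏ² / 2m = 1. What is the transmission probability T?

T = 0.0705

Since E < U the interior solution is evanescent with decay constant κ = √(2m(U − E))/ℏ = 1.058.
κL = 1.714, sinh(κL) = 2.687.
Matching ψ, ψ′ at both faces gives T = [1 + U² sinh²(κL) / (4E(U − E))]⁻¹ = 1/14.18 = 0.0705.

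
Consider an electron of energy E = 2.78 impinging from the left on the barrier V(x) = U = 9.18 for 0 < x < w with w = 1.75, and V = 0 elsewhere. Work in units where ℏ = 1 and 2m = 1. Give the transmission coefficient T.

T = 0.000482

Since E < U the interior solution is evanescent with decay constant κ = √(2m(U − E))/ℏ = 2.530.
κw = 4.427, sinh(κw) = 41.84.
The exact tunnelling result is T⁻¹ = 1 + U² sinh²(κw) / [4E(U − E)] = 2074, so T = 0.000482.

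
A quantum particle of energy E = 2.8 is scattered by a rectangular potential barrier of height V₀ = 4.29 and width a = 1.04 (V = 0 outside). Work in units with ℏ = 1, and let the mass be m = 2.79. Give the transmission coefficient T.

Since E < V₀ the interior solution is evanescent with decay constant κ = √(2m(V₀ − E))/ℏ = 2.883.
κa = 2.999, sinh(κa) = 10.01.
Matching ψ, ψ′ at both faces gives T = [1 + V₀² sinh²(κa) / (4E(V₀ − E))]⁻¹ = 1/111.4 = 0.00898.

T = 0.00898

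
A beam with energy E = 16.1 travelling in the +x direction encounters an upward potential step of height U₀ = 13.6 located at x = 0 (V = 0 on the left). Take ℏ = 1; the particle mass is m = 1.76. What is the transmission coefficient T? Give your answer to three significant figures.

T = 0.811

On each side the TISE gives plane waves with k = √(2m(E − V))/ℏ: k₁ = √(2·1.76·16.1) = 7.528, k₂ = √(2·1.76·2.5) = 2.966.
Matching ψ and ψ′ at x = 0 gives r = (k₁ − k₂)/(k₁ + k₂), so R = r² = 0.1889 and T = 1 − R = 0.8111.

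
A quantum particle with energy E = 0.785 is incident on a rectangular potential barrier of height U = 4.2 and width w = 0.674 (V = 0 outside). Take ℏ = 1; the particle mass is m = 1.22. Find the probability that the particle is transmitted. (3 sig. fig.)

Since E < U the interior solution is evanescent with decay constant κ = √(2m(U − E))/ℏ = 2.887.
κw = 1.946, sinh(κw) = 3.427.
Matching ψ, ψ′ at both faces gives T = [1 + U² sinh²(κw) / (4E(U − E))]⁻¹ = 1/20.32 = 0.0492.

T = 0.0492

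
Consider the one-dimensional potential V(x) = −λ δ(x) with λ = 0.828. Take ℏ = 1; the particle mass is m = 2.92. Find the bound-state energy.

For x ≠ 0 the bound state is ψ ∝ e^{−κ|x|}; integrating the TISE across the delta gives the cusp condition 2κ = 2mλ/ℏ², so κ = 2.418.
Then E = −ℏ²κ²/(2m) = −mλ²/(2ℏ²) = -1.001.

E = -1.00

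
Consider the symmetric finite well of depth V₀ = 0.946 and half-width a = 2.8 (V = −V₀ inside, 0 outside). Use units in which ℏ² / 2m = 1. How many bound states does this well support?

N = 2

The dimensionless depth is z₀ = a√(2mV₀)/ℏ = 2.8 × √(0.9460) = 2.723.
The even/odd transcendental equations gain one root per π/2 in z₀, giving N = 1 + ⌊2z₀/π⌋ = 1 + ⌊1.734⌋ = 2.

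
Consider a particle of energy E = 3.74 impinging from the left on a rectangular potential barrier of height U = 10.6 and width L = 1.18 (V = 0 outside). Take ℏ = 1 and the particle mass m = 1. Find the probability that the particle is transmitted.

T = 0.000584

Since E < U the interior solution is evanescent with decay constant κ = √(2m(U − E))/ℏ = 3.704.
κL = 4.371, sinh(κL) = 39.55.
Matching ψ, ψ′ at both faces gives T = [1 + U² sinh²(κL) / (4E(U − E))]⁻¹ = 1/1713 = 0.000584.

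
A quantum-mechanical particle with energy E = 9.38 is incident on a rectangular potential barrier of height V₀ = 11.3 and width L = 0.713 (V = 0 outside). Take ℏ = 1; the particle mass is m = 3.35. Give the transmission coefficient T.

Since E < V₀ the interior solution is evanescent with decay constant κ = √(2m(V₀ − E))/ℏ = 3.587.
κL = 2.557, sinh(κL) = 6.412.
Matching ψ, ψ′ at both faces gives T = [1 + V₀² sinh²(κL) / (4E(V₀ − E))]⁻¹ = 1/73.87 = 0.0135.

T = 0.0135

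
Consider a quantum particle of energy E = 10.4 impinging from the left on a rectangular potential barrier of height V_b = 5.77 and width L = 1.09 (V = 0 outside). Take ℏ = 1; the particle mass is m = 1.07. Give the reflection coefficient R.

R = 0.0139

E > V_b: inside the barrier k₂ = √(2m(E − V_b))/ℏ = 3.148, k₂L = 3.431.
T = [1 + V_b² sin²(k₂L) / (4E(E − V_b))]⁻¹ = 1/1.014 = 0.986.
R = 1 − T = 0.0139.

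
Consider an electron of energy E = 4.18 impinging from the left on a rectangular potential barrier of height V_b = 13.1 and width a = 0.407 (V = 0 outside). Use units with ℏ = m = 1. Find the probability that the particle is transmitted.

Since E < V_b the interior solution is evanescent with decay constant κ = √(2m(V_b − E))/ℏ = 4.224.
κa = 1.719, sinh(κa) = 2.700.
Matching ψ, ψ′ at both faces gives T = [1 + V_b² sinh²(κa) / (4E(V_b − E))]⁻¹ = 1/9.388 = 0.107.

T = 0.107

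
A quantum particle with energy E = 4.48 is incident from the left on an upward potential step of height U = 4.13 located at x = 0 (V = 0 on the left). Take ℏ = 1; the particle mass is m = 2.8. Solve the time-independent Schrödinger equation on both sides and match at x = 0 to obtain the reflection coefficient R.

R = 0.317

The wavenumbers are k₁ = √(2mE)/ℏ = 5.009 on the left and k₂ = √(2m(E − U))/ℏ = 1.400 on the right.
Continuity of ψ and ψ′ at the step yields the reflection amplitude r = (k₁ − k₂)/(k₁ + k₂) = 0.5631; thus R = |r|² = 0.3171, T = 0.6829.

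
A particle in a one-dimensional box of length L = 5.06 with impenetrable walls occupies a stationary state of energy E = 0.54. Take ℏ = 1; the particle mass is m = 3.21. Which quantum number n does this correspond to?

For an infinite well E_n = n²π²ℏ²/(2mL²), so n = (L/πℏ)√(2mE).
n = (5.06/π) × √(2 × 3.21 × 0.54) = 2.999 → n = 3.

n = 3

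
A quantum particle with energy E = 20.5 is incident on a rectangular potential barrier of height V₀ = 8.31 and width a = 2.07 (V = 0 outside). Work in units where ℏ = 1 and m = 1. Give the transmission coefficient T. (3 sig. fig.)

T = 0.966

E > V₀: inside the barrier k₂ = √(2m(E − V₀))/ℏ = 4.938, k₂a = 10.22.
T = [1 + V₀² sin²(k₂a) / (4E(E − V₀))]⁻¹ = 1/1.035 = 0.966.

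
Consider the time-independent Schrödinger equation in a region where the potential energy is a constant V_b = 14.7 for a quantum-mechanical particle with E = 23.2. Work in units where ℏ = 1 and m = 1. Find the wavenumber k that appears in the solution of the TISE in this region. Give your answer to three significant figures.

With E > V_b the solution is oscillatory, ψ ∝ e^{±ikx} with k = √(2m(E − V_b))/ℏ.
k = √(2 × 1 × 8.5) = 4.123.

k = 4.12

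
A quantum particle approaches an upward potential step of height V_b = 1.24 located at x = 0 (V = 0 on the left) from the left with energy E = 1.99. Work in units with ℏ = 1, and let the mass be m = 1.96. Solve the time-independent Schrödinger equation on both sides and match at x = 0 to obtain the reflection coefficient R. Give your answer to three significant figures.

The wavenumbers are k₁ = √(2mE)/ℏ = 2.793 on the left and k₂ = √(2m(E − V_b))/ℏ = 1.715 on the right.
Matching ψ and ψ′ at x = 0 gives r = (k₁ − k₂)/(k₁ + k₂), so R = r² = 0.05723 and T = 1 − R = 0.9428.

R = 0.0572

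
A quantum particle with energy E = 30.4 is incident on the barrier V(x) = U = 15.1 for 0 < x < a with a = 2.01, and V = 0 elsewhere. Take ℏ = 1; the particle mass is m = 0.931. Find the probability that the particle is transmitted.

T = 0.898

E > U: inside the barrier k₂ = √(2m(E − U))/ℏ = 5.337, k₂a = 10.73.
Matching at both interfaces gives T⁻¹ = 1 + U² sin²(k₂a) / [4E(E − U)] = 1.114, hence T = 0.898.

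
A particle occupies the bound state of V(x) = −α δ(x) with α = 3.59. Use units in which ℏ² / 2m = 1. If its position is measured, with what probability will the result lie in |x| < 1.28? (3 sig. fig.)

The normalised bound state is ψ = √κ e^{−κ|x|} with κ = mα/ℏ² = 1.795.
P(|x| < d) = ∫_{−d}^{d} κ e^{−2κ|x|} dx = 1 − e^{−2κd} = 1 − e^{−4.595} = 0.9899.

P = 0.990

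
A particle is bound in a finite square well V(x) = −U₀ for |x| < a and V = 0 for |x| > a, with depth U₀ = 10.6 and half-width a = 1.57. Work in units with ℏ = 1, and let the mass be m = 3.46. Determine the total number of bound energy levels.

The dimensionless depth is z₀ = a√(2mU₀)/ℏ = 1.57 × √(73.35) = 13.45.
A new bound state (alternating even/odd) appears each time z₀ passes a multiple of π/2, so N = ⌊2z₀/π⌋ + 1 = ⌊8.560⌋ + 1 = 9.

N = 9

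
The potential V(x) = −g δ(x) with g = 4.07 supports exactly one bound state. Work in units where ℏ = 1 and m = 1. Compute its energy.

E = -8.28

The bound state is ψ(x) = √κ e^{−κ|x|}. The derivative jump ψ'(0⁺) − ψ'(0⁻) = −(2mg/ℏ²)ψ(0) fixes κ = mg/ℏ² = 4.070.
Then E = −ℏ²κ²/(2m) = −mg²/(2ℏ²) = -8.282.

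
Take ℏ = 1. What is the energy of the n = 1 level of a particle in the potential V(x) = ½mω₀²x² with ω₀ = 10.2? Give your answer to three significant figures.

Using E_n = (n + ½)ℏω₀: E_1 = 1.5 × 10.2 = 15.30.

E = 15.3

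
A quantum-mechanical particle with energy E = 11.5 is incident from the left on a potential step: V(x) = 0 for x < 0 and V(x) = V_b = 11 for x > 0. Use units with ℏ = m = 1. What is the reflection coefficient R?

On each side the TISE gives plane waves with k = √(2m(E − V))/ℏ: k₁ = √(2·1·11.5) = 4.796, k₂ = √(2·1·0.5) = 1.000.
Matching ψ and ψ′ at x = 0 gives r = (k₁ − k₂)/(k₁ + k₂), so R = r² = 0.4289 and T = 1 − R = 0.5711.

R = 0.429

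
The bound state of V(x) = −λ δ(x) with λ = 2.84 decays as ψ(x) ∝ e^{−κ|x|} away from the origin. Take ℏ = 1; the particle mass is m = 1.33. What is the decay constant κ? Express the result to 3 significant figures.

Integrating the TISE across x = 0 gives the cusp condition ψ'(0⁺) − ψ'(0⁻) = −(2mλ/ℏ²)ψ(0).
With ψ ∝ e^{−κ|x|} this yields −2κ = −2mλ/ℏ², so κ = mλ/ℏ² = 3.777.

κ = 3.78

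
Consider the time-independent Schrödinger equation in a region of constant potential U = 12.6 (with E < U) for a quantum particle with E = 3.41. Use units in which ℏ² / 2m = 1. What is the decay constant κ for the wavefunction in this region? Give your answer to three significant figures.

κ = 3.03

Since E < U the TISE in this region is ψ'' = κ²ψ with κ = √(2m(U − E))/ℏ.
κ = √(2 × 0.5 × 9.19) = 3.032.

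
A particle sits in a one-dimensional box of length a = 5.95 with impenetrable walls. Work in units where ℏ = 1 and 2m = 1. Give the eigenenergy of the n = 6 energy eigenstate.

E = 10.0

Requiring ψ(0) = ψ(a) = 0 quantises k = nπ/a, hence E_n = ℏ²k²/2m = n²π²ℏ²/(2ma²).
E_6 = 6² × π² / (2 × 0.5 × 5.95²) = 10.04.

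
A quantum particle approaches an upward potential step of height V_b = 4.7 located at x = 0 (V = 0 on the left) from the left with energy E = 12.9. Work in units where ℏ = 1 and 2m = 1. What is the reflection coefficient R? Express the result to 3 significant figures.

On each side the TISE gives plane waves with k = √(2m(E − V))/ℏ: k₁ = √(2·½·12.9) = 3.592, k₂ = √(2·½·8.2) = 2.864.
Matching ψ and ψ′ at x = 0 gives r = (k₁ − k₂)/(k₁ + k₂), so R = r² = 0.01272 and T = 1 − R = 0.9873.

R = 0.0127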